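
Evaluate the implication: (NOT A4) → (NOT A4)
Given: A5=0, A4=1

Antecedent (NOT A4) = 0; consequent (NOT A4) = 0.
0 → 0 = 1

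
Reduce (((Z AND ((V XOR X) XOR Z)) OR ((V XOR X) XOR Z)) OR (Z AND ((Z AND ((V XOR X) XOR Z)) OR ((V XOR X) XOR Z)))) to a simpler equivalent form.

By absorption (E OR (E AND v) = E) then absorption (E OR (E AND v) = E):
= ((V XOR X) XOR Z)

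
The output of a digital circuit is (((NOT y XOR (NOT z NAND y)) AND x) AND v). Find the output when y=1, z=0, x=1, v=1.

Substituting: (((NOT 1 XOR (NOT 0 NAND 1)) AND 1) AND 1)
= 0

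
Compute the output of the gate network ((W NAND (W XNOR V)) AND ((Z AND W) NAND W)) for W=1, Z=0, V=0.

Substituting: ((1 NAND (1 XNOR 0)) AND ((0 AND 1) NAND 1))
= 1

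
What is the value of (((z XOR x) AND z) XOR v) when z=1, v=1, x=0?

Substituting: (((1 XOR 0) AND 1) XOR 1)
= 0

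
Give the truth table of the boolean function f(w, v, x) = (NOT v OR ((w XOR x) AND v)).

w | v | x | Output
------------------
0 | 0 | 0 | 1
0 | 0 | 1 | 1
0 | 1 | 0 | 0
0 | 1 | 1 | 1
1 | 0 | 0 | 1
1 | 0 | 1 | 1
1 | 1 | 0 | 1
1 | 1 | 1 | 0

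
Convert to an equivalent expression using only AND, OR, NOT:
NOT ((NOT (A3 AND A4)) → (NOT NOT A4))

(NOT (A3 AND A4)) AND NOT A4
(Negated implication: NOT(A → B) = A AND NOT B)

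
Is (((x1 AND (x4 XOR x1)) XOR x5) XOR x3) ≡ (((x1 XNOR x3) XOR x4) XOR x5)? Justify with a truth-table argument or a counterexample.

No. Counterexample: with x4=0, x5=0, x1=0, x3=0, Expression 1 = 0 but Expression 2 = 1.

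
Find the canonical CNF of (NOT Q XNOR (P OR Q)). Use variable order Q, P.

(Q OR P) AND (NOT Q OR P) AND (NOT Q OR NOT P)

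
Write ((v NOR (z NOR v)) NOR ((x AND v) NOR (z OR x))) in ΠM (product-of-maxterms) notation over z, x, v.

ΠM(0, 1, 4, 6) = (z OR x OR v) AND (z OR x OR NOT v) AND (NOT z OR x OR v) AND (NOT z OR NOT x OR v)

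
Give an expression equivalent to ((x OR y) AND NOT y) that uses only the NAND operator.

((((x NAND x) NAND (y NAND y)) NAND (y NAND y)) NAND (((x NAND x) NAND (y NAND y)) NAND (y NAND y)))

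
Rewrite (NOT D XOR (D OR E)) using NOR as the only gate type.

(((((D NOR D) NOR ((D NOR E) NOR (D NOR E))) NOR ((D NOR D) NOR ((D NOR E) NOR (D NOR E)))) NOR (((D NOR D) NOR ((D NOR E) NOR (D NOR E))) NOR ((D NOR D) NOR ((D NOR E) NOR (D NOR E))))) NOR (((((D NOR D) NOR (D NOR D)) NOR (((D NOR E) NOR (D NOR E)) NOR ((D NOR E) NOR (D NOR E)))) NOR (((D NOR D) NOR (D NOR D)) NOR (((D NOR E) NOR (D NOR E)) NOR ((D NOR E) NOR (D NOR E))))) NOR ((((D NOR D) NOR (D NOR D)) NOR (((D NOR E) NOR (D NOR E)) NOR ((D NOR E) NOR (D NOR E)))) NOR (((D NOR D) NOR (D NOR D)) NOR (((D NOR E) NOR (D NOR E)) NOR ((D NOR E) NOR (D NOR E)))))))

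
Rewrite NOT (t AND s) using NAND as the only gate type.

(((t NAND s) NAND (t NAND s)) NAND ((t NAND s) NAND (t NAND s)))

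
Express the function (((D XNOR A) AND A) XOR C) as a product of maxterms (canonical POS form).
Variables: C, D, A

ΠM(0, 1, 2, 7) = (C OR D OR A) AND (C OR D OR NOT A) AND (C OR NOT D OR A) AND (NOT C OR NOT D OR NOT A)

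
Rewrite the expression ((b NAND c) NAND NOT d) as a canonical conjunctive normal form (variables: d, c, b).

(d OR c OR b) AND (d OR c OR NOT b) AND (d OR NOT c OR b)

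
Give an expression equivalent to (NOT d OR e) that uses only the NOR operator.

(((d NOR d) NOR e) NOR ((d NOR d) NOR e))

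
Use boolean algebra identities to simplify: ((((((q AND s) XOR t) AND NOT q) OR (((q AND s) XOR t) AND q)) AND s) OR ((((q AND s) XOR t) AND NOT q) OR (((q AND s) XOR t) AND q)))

By absorption (E OR (E AND v) = E) then distribution ((E AND v) OR (E AND NOT v) = E):
= ((q AND s) XOR t)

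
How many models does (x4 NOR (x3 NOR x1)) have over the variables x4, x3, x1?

Satisfying assignments: (0,0,1), (0,1,0), (0,1,1)
Count: 3 out of 8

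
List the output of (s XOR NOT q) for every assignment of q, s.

q | s | Output
--------------
0 | 0 | 1
0 | 1 | 0
1 | 0 | 0
1 | 1 | 1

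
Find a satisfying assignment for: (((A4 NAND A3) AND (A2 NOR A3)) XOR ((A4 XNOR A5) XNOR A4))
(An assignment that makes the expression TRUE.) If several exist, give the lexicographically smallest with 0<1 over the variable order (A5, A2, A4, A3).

A5=0, A2=0, A4=0, A3=0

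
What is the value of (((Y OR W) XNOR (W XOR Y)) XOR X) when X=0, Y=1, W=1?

Substituting: (((1 OR 1) XNOR (1 XOR 1)) XOR 0)
= 0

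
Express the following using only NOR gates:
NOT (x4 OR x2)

(((x4 NOR x2) NOR (x4 NOR x2)) NOR ((x4 NOR x2) NOR (x4 NOR x2)))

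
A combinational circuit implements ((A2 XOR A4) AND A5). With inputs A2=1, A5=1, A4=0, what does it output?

Substituting: ((1 XOR 0) AND 1)
= 1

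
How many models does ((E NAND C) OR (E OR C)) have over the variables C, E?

Satisfying assignments: (0,0), (0,1), (1,0), (1,1)
Count: 4 out of 4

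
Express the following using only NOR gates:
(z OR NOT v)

((z NOR (v NOR v)) NOR (z NOR (v NOR v)))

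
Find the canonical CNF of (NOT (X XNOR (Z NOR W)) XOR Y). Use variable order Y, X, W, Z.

(Y OR X OR W OR NOT Z) AND (Y OR X OR NOT W OR Z) AND (Y OR X OR NOT W OR NOT Z) AND (Y OR NOT X OR W OR Z) AND (NOT Y OR X OR W OR Z) AND (NOT Y OR NOT X OR W OR NOT Z) AND (NOT Y OR NOT X OR NOT W OR Z) AND (NOT Y OR NOT X OR NOT W OR NOT Z)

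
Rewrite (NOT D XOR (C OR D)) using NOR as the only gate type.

(((((D NOR D) NOR ((C NOR D) NOR (C NOR D))) NOR ((D NOR D) NOR ((C NOR D) NOR (C NOR D)))) NOR (((D NOR D) NOR ((C NOR D) NOR (C NOR D))) NOR ((D NOR D) NOR ((C NOR D) NOR (C NOR D))))) NOR (((((D NOR D) NOR (D NOR D)) NOR (((C NOR D) NOR (C NOR D)) NOR ((C NOR D) NOR (C NOR D)))) NOR (((D NOR D) NOR (D NOR D)) NOR (((C NOR D) NOR (C NOR D)) NOR ((C NOR D) NOR (C NOR D))))) NOR ((((D NOR D) NOR (D NOR D)) NOR (((C NOR D) NOR (C NOR D)) NOR ((C NOR D) NOR (C NOR D)))) NOR (((D NOR D) NOR (D NOR D)) NOR (((C NOR D) NOR (C NOR D)) NOR ((C NOR D) NOR (C NOR D)))))))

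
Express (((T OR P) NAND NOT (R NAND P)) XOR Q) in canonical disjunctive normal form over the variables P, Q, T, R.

(NOT P AND NOT Q AND NOT T AND NOT R) OR (NOT P AND NOT Q AND NOT T AND R) OR (NOT P AND NOT Q AND T AND NOT R) OR (NOT P AND NOT Q AND T AND R) OR (P AND NOT Q AND NOT T AND NOT R) OR (P AND NOT Q AND T AND NOT R) OR (P AND Q AND NOT T AND R) OR (P AND Q AND T AND R)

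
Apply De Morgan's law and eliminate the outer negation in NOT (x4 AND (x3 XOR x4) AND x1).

NOT x4 OR NOT (x3 XOR x4) OR NOT x1
De Morgan's: NOT(AND of terms) = OR of negations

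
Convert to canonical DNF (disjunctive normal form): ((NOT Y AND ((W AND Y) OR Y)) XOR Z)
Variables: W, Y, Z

(NOT W AND NOT Y AND Z) OR (NOT W AND Y AND Z) OR (W AND NOT Y AND Z) OR (W AND Y AND Z)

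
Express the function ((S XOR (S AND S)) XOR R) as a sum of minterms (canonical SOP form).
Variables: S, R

Σm(1, 3) = (NOT S AND R) OR (S AND R)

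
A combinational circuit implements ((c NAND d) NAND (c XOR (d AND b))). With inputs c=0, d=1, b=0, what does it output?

Substituting: ((0 NAND 1) NAND (0 XOR (1 AND 0)))
= 1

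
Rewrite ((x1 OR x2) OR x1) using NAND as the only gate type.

((((x1 NAND x1) NAND (x2 NAND x2)) NAND ((x1 NAND x1) NAND (x2 NAND x2))) NAND (x1 NAND x1))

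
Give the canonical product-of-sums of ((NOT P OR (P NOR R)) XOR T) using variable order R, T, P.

ΠM(1, 2, 5, 6) = (R OR T OR NOT P) AND (R OR NOT T OR P) AND (NOT R OR T OR NOT P) AND (NOT R OR NOT T OR P)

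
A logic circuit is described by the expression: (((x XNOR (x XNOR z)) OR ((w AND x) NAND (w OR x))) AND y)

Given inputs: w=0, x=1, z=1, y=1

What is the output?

Substituting: (((1 XNOR (1 XNOR 1)) OR ((0 AND 1) NAND (0 OR 1))) AND 1)
= 1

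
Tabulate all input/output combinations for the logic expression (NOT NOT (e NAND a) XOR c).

c | e | a | Output
------------------
0 | 0 | 0 | 1
0 | 0 | 1 | 1
0 | 1 | 0 | 1
0 | 1 | 1 | 0
1 | 0 | 0 | 0
1 | 0 | 1 | 0
1 | 1 | 0 | 0
1 | 1 | 1 | 1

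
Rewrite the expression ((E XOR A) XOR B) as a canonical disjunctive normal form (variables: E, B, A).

(NOT E AND NOT B AND A) OR (NOT E AND B AND NOT A) OR (E AND NOT B AND NOT A) OR (E AND B AND A)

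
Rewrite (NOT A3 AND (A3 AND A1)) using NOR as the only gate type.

(((A3 NOR A3) NOR (A3 NOR A3)) NOR (((A3 NOR A3) NOR (A1 NOR A1)) NOR ((A3 NOR A3) NOR (A1 NOR A1))))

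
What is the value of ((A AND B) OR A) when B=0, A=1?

Substituting: ((1 AND 0) OR 1)
= 1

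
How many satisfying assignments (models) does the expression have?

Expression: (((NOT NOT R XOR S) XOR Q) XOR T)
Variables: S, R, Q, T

Satisfying assignments: (0,0,0,1), (0,0,1,0), (0,1,0,0), (0,1,1,1), (1,0,0,0), (1,0,1,1), (1,1,0,1), (1,1,1,0)
Count: 8 out of 16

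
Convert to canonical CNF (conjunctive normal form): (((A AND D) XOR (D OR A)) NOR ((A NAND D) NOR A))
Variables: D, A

(D OR NOT A) AND (NOT D OR A)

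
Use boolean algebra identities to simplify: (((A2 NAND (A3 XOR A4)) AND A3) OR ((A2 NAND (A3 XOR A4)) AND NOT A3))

By distribution ((E AND v) OR (E AND NOT v) = E):
= (A2 NAND (A3 XOR A4))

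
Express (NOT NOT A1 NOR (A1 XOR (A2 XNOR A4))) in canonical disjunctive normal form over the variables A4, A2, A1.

(NOT A4 AND A2 AND NOT A1) OR (A4 AND NOT A2 AND NOT A1)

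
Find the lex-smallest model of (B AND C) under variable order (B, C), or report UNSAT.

B=1, C=1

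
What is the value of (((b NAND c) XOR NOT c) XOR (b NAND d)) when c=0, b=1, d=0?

Substituting: (((1 NAND 0) XOR NOT 0) XOR (1 NAND 0))
= 1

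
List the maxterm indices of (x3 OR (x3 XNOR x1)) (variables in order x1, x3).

ΠM(2) = (NOT x1 OR x3)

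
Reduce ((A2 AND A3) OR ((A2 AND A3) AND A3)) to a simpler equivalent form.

By absorption (E OR (E AND v) = E):
= (A2 AND A3)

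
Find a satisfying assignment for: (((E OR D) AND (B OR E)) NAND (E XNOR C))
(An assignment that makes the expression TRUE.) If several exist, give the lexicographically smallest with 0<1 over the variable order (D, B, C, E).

D=0, B=0, C=0, E=0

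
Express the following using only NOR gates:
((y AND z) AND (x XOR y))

((((y NOR y) NOR (z NOR z)) NOR ((y NOR y) NOR (z NOR z))) NOR (((((x NOR y) NOR (x NOR y)) NOR ((x NOR y) NOR (x NOR y))) NOR ((((x NOR x) NOR (y NOR y)) NOR ((x NOR x) NOR (y NOR y))) NOR (((x NOR x) NOR (y NOR y)) NOR ((x NOR x) NOR (y NOR y))))) NOR ((((x NOR y) NOR (x NOR y)) NOR ((x NOR y) NOR (x NOR y))) NOR ((((x NOR x) NOR (y NOR y)) NOR ((x NOR x) NOR (y NOR y))) NOR (((x NOR x) NOR (y NOR y)) NOR ((x NOR x) NOR (y NOR y)))))))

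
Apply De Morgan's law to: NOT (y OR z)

NOT y AND NOT z
De Morgan's: NOT(OR of terms) = AND of negations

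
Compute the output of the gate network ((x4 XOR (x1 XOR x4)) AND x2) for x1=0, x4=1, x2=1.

Substituting: ((1 XOR (0 XOR 1)) AND 1)
= 0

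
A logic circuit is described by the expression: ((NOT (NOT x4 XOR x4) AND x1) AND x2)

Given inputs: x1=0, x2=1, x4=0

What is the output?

Substituting: ((NOT (NOT 0 XOR 0) AND 0) AND 1)
= 0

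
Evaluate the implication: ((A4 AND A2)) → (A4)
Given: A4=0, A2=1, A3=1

Antecedent ((A4 AND A2)) = 0; consequent (A4) = 0.
0 → 0 = 1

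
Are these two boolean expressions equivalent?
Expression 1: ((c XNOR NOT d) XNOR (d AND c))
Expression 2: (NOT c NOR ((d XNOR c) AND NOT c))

No. Counterexample: with c=0, d=0, Expression 1 = 1 but Expression 2 = 0.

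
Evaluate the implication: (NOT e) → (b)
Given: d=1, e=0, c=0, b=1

Antecedent (NOT e) = 1; consequent (b) = 1.
1 → 1 = 1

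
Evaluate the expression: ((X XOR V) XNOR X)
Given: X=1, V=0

Substituting: ((1 XOR 0) XNOR 1)
= 1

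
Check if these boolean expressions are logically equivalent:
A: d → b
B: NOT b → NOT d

Yes, Contrapositive is always equivalent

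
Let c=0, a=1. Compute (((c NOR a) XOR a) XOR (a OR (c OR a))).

Substituting: (((0 NOR 1) XOR 1) XOR (1 OR (0 OR 1)))
= 0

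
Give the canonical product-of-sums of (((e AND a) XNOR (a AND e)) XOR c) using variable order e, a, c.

ΠM(1, 3, 5, 7) = (e OR a OR NOT c) AND (e OR NOT a OR NOT c) AND (NOT e OR a OR NOT c) AND (NOT e OR NOT a OR NOT c)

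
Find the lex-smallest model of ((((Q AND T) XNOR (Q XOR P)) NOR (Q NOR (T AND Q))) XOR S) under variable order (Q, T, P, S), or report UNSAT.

Q=0, T=0, P=0, S=1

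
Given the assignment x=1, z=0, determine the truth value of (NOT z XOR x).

Substituting: (NOT 0 XOR 1)
= 0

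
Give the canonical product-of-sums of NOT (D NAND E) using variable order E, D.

ΠM(0, 1, 2) = (E OR D) AND (E OR NOT D) AND (NOT E OR D)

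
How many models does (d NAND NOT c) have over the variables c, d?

Satisfying assignments: (0,0), (1,0), (1,1)
Count: 3 out of 4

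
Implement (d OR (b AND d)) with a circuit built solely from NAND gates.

((d NAND d) NAND (((b NAND d) NAND (b NAND d)) NAND ((b NAND d) NAND (b NAND d))))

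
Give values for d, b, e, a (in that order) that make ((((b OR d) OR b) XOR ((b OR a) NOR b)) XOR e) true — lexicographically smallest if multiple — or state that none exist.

d=0, b=0, e=0, a=0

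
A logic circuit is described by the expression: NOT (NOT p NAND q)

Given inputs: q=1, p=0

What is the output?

Substituting: NOT (NOT 0 NAND 1)
= 1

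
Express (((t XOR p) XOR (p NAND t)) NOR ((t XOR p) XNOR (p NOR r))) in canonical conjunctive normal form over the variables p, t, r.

(p OR t OR r) AND (p OR t OR NOT r) AND (p OR NOT t OR r) AND (NOT p OR NOT t OR r) AND (NOT p OR NOT t OR NOT r)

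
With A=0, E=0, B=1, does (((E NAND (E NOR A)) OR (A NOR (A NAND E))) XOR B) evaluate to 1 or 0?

Substituting: (((0 NAND (0 NOR 0)) OR (0 NOR (0 NAND 0))) XOR 1)
= 0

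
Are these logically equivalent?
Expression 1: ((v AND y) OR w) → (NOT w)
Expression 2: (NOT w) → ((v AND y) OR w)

No, Converse is not equivalent to original (counterexample: w=0, v=0, y=0)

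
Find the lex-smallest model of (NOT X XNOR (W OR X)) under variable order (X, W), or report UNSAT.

X=0, W=1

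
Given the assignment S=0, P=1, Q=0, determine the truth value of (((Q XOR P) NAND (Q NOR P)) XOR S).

Substituting: (((0 XOR 1) NAND (0 NOR 1)) XOR 0)
= 1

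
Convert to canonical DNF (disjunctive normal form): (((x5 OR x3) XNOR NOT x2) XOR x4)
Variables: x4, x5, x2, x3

(NOT x4 AND NOT x5 AND NOT x2 AND x3) OR (NOT x4 AND NOT x5 AND x2 AND NOT x3) OR (NOT x4 AND x5 AND NOT x2 AND NOT x3) OR (NOT x4 AND x5 AND NOT x2 AND x3) OR (x4 AND NOT x5 AND NOT x2 AND NOT x3) OR (x4 AND NOT x5 AND x2 AND x3) OR (x4 AND x5 AND x2 AND NOT x3) OR (x4 AND x5 AND x2 AND x3)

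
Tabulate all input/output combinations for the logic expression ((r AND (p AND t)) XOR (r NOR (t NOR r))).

r | p | t | Output
------------------
0 | 0 | 0 | 0
0 | 0 | 1 | 1
0 | 1 | 0 | 0
0 | 1 | 1 | 1
1 | 0 | 0 | 0
1 | 0 | 1 | 0
1 | 1 | 0 | 0
1 | 1 | 1 | 1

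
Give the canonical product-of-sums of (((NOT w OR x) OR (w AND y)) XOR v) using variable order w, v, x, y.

ΠM(4, 5, 6, 7, 8, 13, 14, 15) = (w OR NOT v OR x OR y) AND (w OR NOT v OR x OR NOT y) AND (w OR NOT v OR NOT x OR y) AND (w OR NOT v OR NOT x OR NOT y) AND (NOT w OR v OR x OR y) AND (NOT w OR NOT v OR x OR NOT y) AND (NOT w OR NOT v OR NOT x OR y) AND (NOT w OR NOT v OR NOT x OR NOT y)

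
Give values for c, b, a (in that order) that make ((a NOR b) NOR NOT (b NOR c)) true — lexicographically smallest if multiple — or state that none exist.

c=0, b=0, a=1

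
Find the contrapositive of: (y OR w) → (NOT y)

Contrapositive: y → NOT (y OR w)
Note: A statement and its contrapositive are logically equivalent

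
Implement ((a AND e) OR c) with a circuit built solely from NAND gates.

((((a NAND e) NAND (a NAND e)) NAND ((a NAND e) NAND (a NAND e))) NAND (c NAND c))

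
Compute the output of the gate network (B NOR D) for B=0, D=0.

Substituting: (0 NOR 0)
= 1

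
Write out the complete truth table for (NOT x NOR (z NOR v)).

z | x | v | Output
------------------
0 | 0 | 0 | 0
0 | 0 | 1 | 0
0 | 1 | 0 | 0
0 | 1 | 1 | 1
1 | 0 | 0 | 0
1 | 0 | 1 | 0
1 | 1 | 0 | 1
1 | 1 | 1 | 1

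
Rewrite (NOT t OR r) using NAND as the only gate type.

(((t NAND t) NAND (t NAND t)) NAND (r NAND r))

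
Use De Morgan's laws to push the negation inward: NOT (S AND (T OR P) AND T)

NOT S OR NOT (T OR P) OR NOT T
De Morgan's: NOT(AND of terms) = OR of negations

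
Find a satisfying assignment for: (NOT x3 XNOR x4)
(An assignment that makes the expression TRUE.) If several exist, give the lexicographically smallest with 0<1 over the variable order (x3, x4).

x3=0, x4=1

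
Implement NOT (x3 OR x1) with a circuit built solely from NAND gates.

(((x3 NAND x3) NAND (x1 NAND x1)) NAND ((x3 NAND x3) NAND (x1 NAND x1)))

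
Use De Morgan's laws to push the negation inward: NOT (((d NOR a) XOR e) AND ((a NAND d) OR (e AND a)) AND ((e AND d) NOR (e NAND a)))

NOT ((d NOR a) XOR e) OR NOT ((a NAND d) OR (e AND a)) OR NOT ((e AND d) NOR (e NAND a))
De Morgan's: NOT(AND of terms) = OR of negations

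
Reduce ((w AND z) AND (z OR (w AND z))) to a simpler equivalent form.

By absorption (E AND (E OR v) = E):
= (w AND z)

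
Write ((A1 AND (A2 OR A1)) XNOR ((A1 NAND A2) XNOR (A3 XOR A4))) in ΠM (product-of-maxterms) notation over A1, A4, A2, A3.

ΠM(1, 3, 4, 6, 8, 11, 13, 14) = (A1 OR A4 OR A2 OR NOT A3) AND (A1 OR A4 OR NOT A2 OR NOT A3) AND (A1 OR NOT A4 OR A2 OR A3) AND (A1 OR NOT A4 OR NOT A2 OR A3) AND (NOT A1 OR A4 OR A2 OR A3) AND (NOT A1 OR A4 OR NOT A2 OR NOT A3) AND (NOT A1 OR NOT A4 OR A2 OR NOT A3) AND (NOT A1 OR NOT A4 OR NOT A2 OR A3)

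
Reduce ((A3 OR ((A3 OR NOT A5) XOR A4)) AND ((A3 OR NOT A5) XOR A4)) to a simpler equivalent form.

By absorption (E AND (E OR v) = E):
= ((A3 OR NOT A5) XOR A4)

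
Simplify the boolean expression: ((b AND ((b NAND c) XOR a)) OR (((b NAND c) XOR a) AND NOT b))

By distribution ((E AND v) OR (E AND NOT v) = E):
= ((b NAND c) XOR a)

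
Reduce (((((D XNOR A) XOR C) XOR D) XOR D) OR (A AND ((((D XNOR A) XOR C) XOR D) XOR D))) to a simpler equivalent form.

By absorption (E OR (E AND v) = E) then XOR self-cancellation ((E XOR v) XOR v = E):
= ((D XNOR A) XOR C)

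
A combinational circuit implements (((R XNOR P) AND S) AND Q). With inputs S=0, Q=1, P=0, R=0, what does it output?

Substituting: (((0 XNOR 0) AND 0) AND 1)
= 0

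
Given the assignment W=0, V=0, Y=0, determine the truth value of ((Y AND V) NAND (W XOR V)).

Substituting: ((0 AND 0) NAND (0 XOR 0))
= 1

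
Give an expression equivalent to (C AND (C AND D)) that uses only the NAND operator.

((C NAND ((C NAND D) NAND (C NAND D))) NAND (C NAND ((C NAND D) NAND (C NAND D))))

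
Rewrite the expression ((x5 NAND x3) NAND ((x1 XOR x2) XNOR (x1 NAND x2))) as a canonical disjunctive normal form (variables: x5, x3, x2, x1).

(NOT x5 AND NOT x3 AND NOT x2 AND NOT x1) OR (NOT x5 AND x3 AND NOT x2 AND NOT x1) OR (x5 AND NOT x3 AND NOT x2 AND NOT x1) OR (x5 AND x3 AND NOT x2 AND NOT x1) OR (x5 AND x3 AND NOT x2 AND x1) OR (x5 AND x3 AND x2 AND NOT x1) OR (x5 AND x3 AND x2 AND x1)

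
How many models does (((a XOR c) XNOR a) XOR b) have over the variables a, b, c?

Satisfying assignments: (0,0,0), (0,1,1), (1,0,0), (1,1,1)
Count: 4 out of 8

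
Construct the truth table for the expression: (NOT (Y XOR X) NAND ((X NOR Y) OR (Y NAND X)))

Y | X | Output
--------------
0 | 0 | 0
0 | 1 | 1
1 | 0 | 1
1 | 1 | 1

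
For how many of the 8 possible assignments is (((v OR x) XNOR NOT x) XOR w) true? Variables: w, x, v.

Satisfying assignments: (0,0,1), (1,0,0), (1,1,0), (1,1,1)
Count: 4 out of 8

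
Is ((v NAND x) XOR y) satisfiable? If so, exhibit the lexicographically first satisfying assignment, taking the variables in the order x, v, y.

x=0, v=0, y=0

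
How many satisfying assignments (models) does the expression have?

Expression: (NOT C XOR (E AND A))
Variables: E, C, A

Satisfying assignments: (0,0,0), (0,0,1), (1,0,0), (1,1,1)
Count: 4 out of 8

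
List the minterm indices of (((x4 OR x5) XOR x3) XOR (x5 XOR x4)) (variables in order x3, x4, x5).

Σm(3, 4, 5, 6) = (NOT x3 AND x4 AND x5) OR (x3 AND NOT x4 AND NOT x5) OR (x3 AND NOT x4 AND x5) OR (x3 AND x4 AND NOT x5)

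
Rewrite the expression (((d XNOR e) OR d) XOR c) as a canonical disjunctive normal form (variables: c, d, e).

(NOT c AND NOT d AND NOT e) OR (NOT c AND d AND NOT e) OR (NOT c AND d AND e) OR (c AND NOT d AND e)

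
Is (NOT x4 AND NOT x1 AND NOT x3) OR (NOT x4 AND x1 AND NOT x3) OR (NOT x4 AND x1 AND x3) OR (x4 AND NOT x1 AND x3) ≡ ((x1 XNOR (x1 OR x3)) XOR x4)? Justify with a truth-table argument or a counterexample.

Yes, they are equivalent — the two output columns agree on all 8 assignments:
x4 | x1 | x3 | Expression 1 | Expression 2
------------------------------------------
0 | 0 | 0 | 1 | 1
0 | 0 | 1 | 0 | 0
0 | 1 | 0 | 1 | 1
0 | 1 | 1 | 1 | 1
1 | 0 | 0 | 0 | 0
1 | 0 | 1 | 1 | 1
1 | 1 | 0 | 0 | 0
1 | 1 | 1 | 0 | 0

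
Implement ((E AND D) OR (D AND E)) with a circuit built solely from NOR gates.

((((E NOR E) NOR (D NOR D)) NOR ((D NOR D) NOR (E NOR E))) NOR (((E NOR E) NOR (D NOR D)) NOR ((D NOR D) NOR (E NOR E))))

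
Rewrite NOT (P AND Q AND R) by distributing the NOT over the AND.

NOT P OR NOT Q OR NOT R
De Morgan's: NOT(AND of terms) = OR of negations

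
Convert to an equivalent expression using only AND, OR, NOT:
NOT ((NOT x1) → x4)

(NOT x1) AND NOT x4
(Negated implication: NOT(A → B) = A AND NOT B)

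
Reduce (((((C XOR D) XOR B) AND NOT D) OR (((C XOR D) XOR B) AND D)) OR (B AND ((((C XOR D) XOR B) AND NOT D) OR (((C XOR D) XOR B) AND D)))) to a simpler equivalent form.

By absorption (E OR (E AND v) = E) then distribution ((E AND v) OR (E AND NOT v) = E):
= ((C XOR D) XOR B)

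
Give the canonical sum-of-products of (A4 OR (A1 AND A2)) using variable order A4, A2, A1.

Σm(3, 4, 5, 6, 7) = (NOT A4 AND A2 AND A1) OR (A4 AND NOT A2 AND NOT A1) OR (A4 AND NOT A2 AND A1) OR (A4 AND A2 AND NOT A1) OR (A4 AND A2 AND A1)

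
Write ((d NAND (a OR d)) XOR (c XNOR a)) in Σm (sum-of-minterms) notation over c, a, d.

Σm(1, 2, 4, 7) = (NOT c AND NOT a AND d) OR (NOT c AND a AND NOT d) OR (c AND NOT a AND NOT d) OR (c AND a AND d)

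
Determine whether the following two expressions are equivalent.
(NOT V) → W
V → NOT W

No, Inverse is not equivalent to original (counterexample: W=0, V=0)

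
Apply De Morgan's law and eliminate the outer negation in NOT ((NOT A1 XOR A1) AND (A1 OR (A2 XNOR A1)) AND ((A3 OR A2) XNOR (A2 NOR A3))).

NOT (NOT A1 XOR A1) OR NOT (A1 OR (A2 XNOR A1)) OR NOT ((A3 OR A2) XNOR (A2 NOR A3))
De Morgan's: NOT(AND of terms) = OR of negations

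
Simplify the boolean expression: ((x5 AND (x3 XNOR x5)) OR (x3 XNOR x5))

By absorption (E OR (E AND v) = E):
= (x3 XNOR x5)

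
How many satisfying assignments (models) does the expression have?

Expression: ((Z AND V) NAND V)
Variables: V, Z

Satisfying assignments: (0,0), (0,1), (1,0)
Count: 3 out of 4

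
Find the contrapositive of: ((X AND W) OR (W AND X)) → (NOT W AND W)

Contrapositive: NOT (NOT W AND W) → NOT ((X AND W) OR (W AND X))
Note: A statement and its contrapositive are logically equivalent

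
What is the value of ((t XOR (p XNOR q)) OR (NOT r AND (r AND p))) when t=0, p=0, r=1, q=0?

Substituting: ((0 XOR (0 XNOR 0)) OR (NOT 1 AND (1 AND 0)))
= 1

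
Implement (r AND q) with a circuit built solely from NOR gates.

((r NOR r) NOR (q NOR q))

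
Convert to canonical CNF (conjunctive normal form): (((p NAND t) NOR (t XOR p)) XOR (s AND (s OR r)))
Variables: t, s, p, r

(t OR s OR p OR r) AND (t OR s OR p OR NOT r) AND (t OR s OR NOT p OR r) AND (t OR s OR NOT p OR NOT r) AND (NOT t OR s OR p OR r) AND (NOT t OR s OR p OR NOT r) AND (NOT t OR NOT s OR NOT p OR r) AND (NOT t OR NOT s OR NOT p OR NOT r)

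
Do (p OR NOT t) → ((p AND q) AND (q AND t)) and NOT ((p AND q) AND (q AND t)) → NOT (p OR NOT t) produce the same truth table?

Yes, Contrapositive is always equivalent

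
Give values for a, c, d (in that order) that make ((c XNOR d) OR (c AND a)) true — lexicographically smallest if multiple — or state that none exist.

a=0, c=0, d=0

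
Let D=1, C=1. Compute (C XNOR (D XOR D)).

Substituting: (1 XNOR (1 XOR 1))
= 0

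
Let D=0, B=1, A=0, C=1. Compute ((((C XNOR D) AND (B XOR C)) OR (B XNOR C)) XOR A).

Substituting: ((((1 XNOR 0) AND (1 XOR 1)) OR (1 XNOR 1)) XOR 0)
= 1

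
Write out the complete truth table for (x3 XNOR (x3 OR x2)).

x3 | x2 | Output
----------------
0 | 0 | 1
0 | 1 | 0
1 | 0 | 1
1 | 1 | 1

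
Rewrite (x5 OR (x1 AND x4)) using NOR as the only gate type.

((x5 NOR ((x1 NOR x1) NOR (x4 NOR x4))) NOR (x5 NOR ((x1 NOR x1) NOR (x4 NOR x4))))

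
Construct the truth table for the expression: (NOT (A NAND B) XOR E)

B | A | E | Output
------------------
0 | 0 | 0 | 0
0 | 0 | 1 | 1
0 | 1 | 0 | 0
0 | 1 | 1 | 1
1 | 0 | 0 | 0
1 | 0 | 1 | 1
1 | 1 | 0 | 1
1 | 1 | 1 | 0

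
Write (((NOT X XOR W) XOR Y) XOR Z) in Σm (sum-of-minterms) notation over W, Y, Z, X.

Σm(0, 3, 5, 6, 9, 10, 12, 15) = (NOT W AND NOT Y AND NOT Z AND NOT X) OR (NOT W AND NOT Y AND Z AND X) OR (NOT W AND Y AND NOT Z AND X) OR (NOT W AND Y AND Z AND NOT X) OR (W AND NOT Y AND NOT Z AND X) OR (W AND NOT Y AND Z AND NOT X) OR (W AND Y AND NOT Z AND NOT X) OR (W AND Y AND Z AND X)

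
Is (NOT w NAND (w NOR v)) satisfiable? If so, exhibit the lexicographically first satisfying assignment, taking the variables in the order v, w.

v=0, w=1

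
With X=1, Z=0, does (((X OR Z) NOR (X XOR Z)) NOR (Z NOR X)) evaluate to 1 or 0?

Substituting: (((1 OR 0) NOR (1 XOR 0)) NOR (0 NOR 1))
= 1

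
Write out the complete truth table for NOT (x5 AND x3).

x5 | x3 | Output
----------------
0 | 0 | 1
0 | 1 | 1
1 | 0 | 1
1 | 1 | 0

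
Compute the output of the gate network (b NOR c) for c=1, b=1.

Substituting: (1 NOR 1)
= 0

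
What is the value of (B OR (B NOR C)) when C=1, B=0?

Substituting: (0 OR (0 NOR 1))
= 0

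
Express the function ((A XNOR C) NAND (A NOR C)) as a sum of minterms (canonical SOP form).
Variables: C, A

Σm(1, 2, 3) = (NOT C AND A) OR (C AND NOT A) OR (C AND A)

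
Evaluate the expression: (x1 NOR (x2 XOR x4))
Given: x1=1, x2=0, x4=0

Substituting: (1 NOR (0 XOR 0))
= 0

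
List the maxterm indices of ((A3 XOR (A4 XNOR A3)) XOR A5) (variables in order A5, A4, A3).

ΠM(2, 3, 4, 5) = (A5 OR NOT A4 OR A3) AND (A5 OR NOT A4 OR NOT A3) AND (NOT A5 OR A4 OR A3) AND (NOT A5 OR A4 OR NOT A3)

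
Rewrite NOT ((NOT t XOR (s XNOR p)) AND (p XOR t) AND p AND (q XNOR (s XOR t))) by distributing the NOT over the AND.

NOT (NOT t XOR (s XNOR p)) OR NOT (p XOR t) OR NOT p OR NOT (q XNOR (s XOR t))
De Morgan's: NOT(AND of terms) = OR of negations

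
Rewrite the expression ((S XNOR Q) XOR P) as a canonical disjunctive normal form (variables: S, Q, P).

(NOT S AND NOT Q AND NOT P) OR (NOT S AND Q AND P) OR (S AND NOT Q AND P) OR (S AND Q AND NOT P)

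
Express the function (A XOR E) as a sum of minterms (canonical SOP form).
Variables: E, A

Σm(1, 2) = (NOT E AND A) OR (E AND NOT A)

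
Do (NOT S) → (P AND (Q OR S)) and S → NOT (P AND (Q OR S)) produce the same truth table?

No, Inverse is not equivalent to original (counterexample: Q=0, S=0, P=0)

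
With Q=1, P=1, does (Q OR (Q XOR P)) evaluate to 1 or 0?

Substituting: (1 OR (1 XOR 1))
= 1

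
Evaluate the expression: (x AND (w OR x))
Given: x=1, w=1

Substituting: (1 AND (1 OR 1))
= 1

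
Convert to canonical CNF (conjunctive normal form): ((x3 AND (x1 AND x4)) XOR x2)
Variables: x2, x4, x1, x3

(x2 OR x4 OR x1 OR x3) AND (x2 OR x4 OR x1 OR NOT x3) AND (x2 OR x4 OR NOT x1 OR x3) AND (x2 OR x4 OR NOT x1 OR NOT x3) AND (x2 OR NOT x4 OR x1 OR x3) AND (x2 OR NOT x4 OR x1 OR NOT x3) AND (x2 OR NOT x4 OR NOT x1 OR x3) AND (NOT x2 OR NOT x4 OR NOT x1 OR NOT x3)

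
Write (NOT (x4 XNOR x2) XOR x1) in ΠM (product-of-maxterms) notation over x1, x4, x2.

ΠM(0, 3, 5, 6) = (x1 OR x4 OR x2) AND (x1 OR NOT x4 OR NOT x2) AND (NOT x1 OR x4 OR NOT x2) AND (NOT x1 OR NOT x4 OR x2)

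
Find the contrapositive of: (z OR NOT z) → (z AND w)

Contrapositive: NOT (z AND w) → NOT (z OR NOT z)
Note: A statement and its contrapositive are logically equivalent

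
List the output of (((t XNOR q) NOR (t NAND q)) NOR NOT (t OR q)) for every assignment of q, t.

q | t | Output
--------------
0 | 0 | 0
0 | 1 | 1
1 | 0 | 1
1 | 1 | 1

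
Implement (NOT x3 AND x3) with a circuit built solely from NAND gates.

(((x3 NAND x3) NAND x3) NAND ((x3 NAND x3) NAND x3))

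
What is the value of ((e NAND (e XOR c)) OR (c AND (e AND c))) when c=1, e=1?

Substituting: ((1 NAND (1 XOR 1)) OR (1 AND (1 AND 1)))
= 1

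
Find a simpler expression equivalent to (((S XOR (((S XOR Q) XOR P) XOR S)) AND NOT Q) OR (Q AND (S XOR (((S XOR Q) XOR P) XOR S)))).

By distribution ((E AND v) OR (E AND NOT v) = E) then XOR self-cancellation ((E XOR v) XOR v = E):
= ((S XOR Q) XOR P)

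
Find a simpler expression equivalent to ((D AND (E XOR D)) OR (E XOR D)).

By absorption (E OR (E AND v) = E):
= (E XOR D)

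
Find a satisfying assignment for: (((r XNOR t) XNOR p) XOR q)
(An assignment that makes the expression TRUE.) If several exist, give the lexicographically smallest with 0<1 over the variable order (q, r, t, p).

q=0, r=0, t=0, p=1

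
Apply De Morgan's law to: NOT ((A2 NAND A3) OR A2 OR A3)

NOT (A2 NAND A3) AND NOT A2 AND NOT A3
De Morgan's: NOT(OR of terms) = AND of negations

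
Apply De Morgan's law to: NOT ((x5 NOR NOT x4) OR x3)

NOT (x5 NOR NOT x4) AND NOT x3
De Morgan's: NOT(OR of terms) = AND of negations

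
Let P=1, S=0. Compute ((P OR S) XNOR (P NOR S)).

Substituting: ((1 OR 0) XNOR (1 NOR 0))
= 0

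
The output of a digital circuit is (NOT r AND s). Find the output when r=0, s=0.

Substituting: (NOT 0 AND 0)
= 0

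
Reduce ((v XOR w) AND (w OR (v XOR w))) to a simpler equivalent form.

By absorption (E AND (E OR v) = E):
= (v XOR w)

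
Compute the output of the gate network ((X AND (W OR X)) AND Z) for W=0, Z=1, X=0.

Substituting: ((0 AND (0 OR 0)) AND 1)
= 0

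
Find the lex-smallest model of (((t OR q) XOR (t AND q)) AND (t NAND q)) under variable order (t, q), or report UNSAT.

t=0, q=1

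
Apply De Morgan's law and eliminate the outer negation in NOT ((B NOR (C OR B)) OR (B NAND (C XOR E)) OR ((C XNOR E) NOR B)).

NOT (B NOR (C OR B)) AND NOT (B NAND (C XOR E)) AND NOT ((C XNOR E) NOR B)
De Morgan's: NOT(OR of terms) = AND of negations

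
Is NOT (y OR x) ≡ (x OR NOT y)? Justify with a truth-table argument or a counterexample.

No. Counterexample: with y=0, x=1, Expression 1 = 0 but Expression 2 = 1.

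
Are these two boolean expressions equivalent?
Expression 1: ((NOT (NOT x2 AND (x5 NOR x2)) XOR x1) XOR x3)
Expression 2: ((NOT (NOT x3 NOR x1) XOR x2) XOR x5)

No. Counterexample: with x2=0, x5=0, x1=0, x3=0, Expression 1 = 0 but Expression 2 = 1.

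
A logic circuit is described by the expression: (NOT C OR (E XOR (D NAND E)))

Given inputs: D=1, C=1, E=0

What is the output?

Substituting: (NOT 1 OR (0 XOR (1 NAND 0)))
= 1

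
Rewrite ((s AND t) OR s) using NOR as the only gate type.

((((s NOR s) NOR (t NOR t)) NOR s) NOR (((s NOR s) NOR (t NOR t)) NOR s))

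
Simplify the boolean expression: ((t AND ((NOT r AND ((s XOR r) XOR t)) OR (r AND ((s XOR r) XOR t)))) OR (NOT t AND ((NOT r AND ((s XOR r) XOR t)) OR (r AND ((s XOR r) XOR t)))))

By distribution ((E AND v) OR (E AND NOT v) = E) then distribution ((E AND v) OR (E AND NOT v) = E):
= ((s XOR r) XOR t)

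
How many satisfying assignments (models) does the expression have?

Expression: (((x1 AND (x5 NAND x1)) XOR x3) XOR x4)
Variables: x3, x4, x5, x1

Satisfying assignments: (0,0,0,1), (0,1,0,0), (0,1,1,0), (0,1,1,1), (1,0,0,0), (1,0,1,0), (1,0,1,1), (1,1,0,1)
Count: 8 out of 16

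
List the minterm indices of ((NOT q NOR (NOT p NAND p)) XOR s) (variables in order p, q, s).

Σm(1, 3, 5, 7) = (NOT p AND NOT q AND s) OR (NOT p AND q AND s) OR (p AND NOT q AND s) OR (p AND q AND s)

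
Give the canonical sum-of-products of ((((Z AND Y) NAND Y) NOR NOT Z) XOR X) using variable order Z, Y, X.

Σm(1, 3, 5, 6) = (NOT Z AND NOT Y AND X) OR (NOT Z AND Y AND X) OR (Z AND NOT Y AND X) OR (Z AND Y AND NOT X)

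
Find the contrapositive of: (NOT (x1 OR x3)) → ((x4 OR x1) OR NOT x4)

Contrapositive: NOT ((x4 OR x1) OR NOT x4) → (x1 OR x3)
Note: A statement and its contrapositive are logically equivalent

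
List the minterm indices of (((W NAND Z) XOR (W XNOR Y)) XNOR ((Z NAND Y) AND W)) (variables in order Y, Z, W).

Σm(0, 1, 2) = (NOT Y AND NOT Z AND NOT W) OR (NOT Y AND NOT Z AND W) OR (NOT Y AND Z AND NOT W)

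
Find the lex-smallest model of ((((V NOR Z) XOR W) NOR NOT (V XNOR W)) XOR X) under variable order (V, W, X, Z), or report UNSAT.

V=0, W=0, X=0, Z=1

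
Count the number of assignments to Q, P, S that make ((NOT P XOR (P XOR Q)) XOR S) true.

Satisfying assignments: (0,0,0), (0,1,0), (1,0,1), (1,1,1)
Count: 4 out of 8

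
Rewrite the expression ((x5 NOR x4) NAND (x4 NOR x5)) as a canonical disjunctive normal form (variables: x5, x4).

(NOT x5 AND x4) OR (x5 AND NOT x4) OR (x5 AND x4)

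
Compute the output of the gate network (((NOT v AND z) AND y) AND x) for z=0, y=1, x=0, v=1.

Substituting: (((NOT 1 AND 0) AND 1) AND 0)
= 0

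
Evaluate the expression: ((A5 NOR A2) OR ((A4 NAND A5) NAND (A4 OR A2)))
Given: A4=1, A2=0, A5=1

Substituting: ((1 NOR 0) OR ((1 NAND 1) NAND (1 OR 0)))
= 1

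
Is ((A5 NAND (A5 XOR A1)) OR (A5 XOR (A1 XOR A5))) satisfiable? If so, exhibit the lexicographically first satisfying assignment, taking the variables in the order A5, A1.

A5=0, A1=0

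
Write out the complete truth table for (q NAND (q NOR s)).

q | s | Output
--------------
0 | 0 | 1
0 | 1 | 1
1 | 0 | 1
1 | 1 | 1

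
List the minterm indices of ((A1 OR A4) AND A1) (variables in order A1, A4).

Σm(2, 3) = (A1 AND NOT A4) OR (A1 AND A4)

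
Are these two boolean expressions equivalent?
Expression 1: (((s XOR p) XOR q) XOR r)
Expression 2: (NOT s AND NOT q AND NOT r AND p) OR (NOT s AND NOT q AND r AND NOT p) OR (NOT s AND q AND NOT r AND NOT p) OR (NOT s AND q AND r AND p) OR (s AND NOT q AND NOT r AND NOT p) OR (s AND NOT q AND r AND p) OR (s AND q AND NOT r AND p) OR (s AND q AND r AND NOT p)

Yes, they are equivalent — the two output columns agree on all 16 assignments:
s | q | r | p | Expression 1 | Expression 2
-------------------------------------------
0 | 0 | 0 | 0 | 0 | 0
0 | 0 | 0 | 1 | 1 | 1
0 | 0 | 1 | 0 | 1 | 1
0 | 0 | 1 | 1 | 0 | 0
0 | 1 | 0 | 0 | 1 | 1
0 | 1 | 0 | 1 | 0 | 0
0 | 1 | 1 | 0 | 0 | 0
0 | 1 | 1 | 1 | 1 | 1
1 | 0 | 0 | 0 | 1 | 1
1 | 0 | 0 | 1 | 0 | 0
1 | 0 | 1 | 0 | 0 | 0
1 | 0 | 1 | 1 | 1 | 1
1 | 1 | 0 | 0 | 0 | 0
1 | 1 | 0 | 1 | 1 | 1
1 | 1 | 1 | 0 | 1 | 1
1 | 1 | 1 | 1 | 0 | 0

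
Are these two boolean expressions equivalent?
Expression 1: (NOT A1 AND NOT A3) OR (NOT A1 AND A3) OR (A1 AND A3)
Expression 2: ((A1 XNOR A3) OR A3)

Yes, they are equivalent — the two output columns agree on all 4 assignments:
A1 | A3 | Expression 1 | Expression 2
-------------------------------------
0 | 0 | 1 | 1
0 | 1 | 1 | 1
1 | 0 | 0 | 0
1 | 1 | 1 | 1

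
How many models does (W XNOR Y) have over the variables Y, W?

Satisfying assignments: (0,0), (1,1)
Count: 2 out of 4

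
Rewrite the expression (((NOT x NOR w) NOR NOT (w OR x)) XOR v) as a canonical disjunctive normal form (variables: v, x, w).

(NOT v AND NOT x AND w) OR (NOT v AND x AND w) OR (v AND NOT x AND NOT w) OR (v AND x AND NOT w)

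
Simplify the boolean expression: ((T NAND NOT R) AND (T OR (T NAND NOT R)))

By absorption (E AND (E OR v) = E):
= (T NAND NOT R)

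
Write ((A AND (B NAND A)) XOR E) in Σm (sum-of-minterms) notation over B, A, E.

Σm(1, 2, 5, 7) = (NOT B AND NOT A AND E) OR (NOT B AND A AND NOT E) OR (B AND NOT A AND E) OR (B AND A AND E)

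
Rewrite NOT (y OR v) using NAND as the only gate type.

(((y NAND y) NAND (v NAND v)) NAND ((y NAND y) NAND (v NAND v)))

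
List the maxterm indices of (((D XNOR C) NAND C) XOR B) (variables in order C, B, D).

ΠM(2, 3, 5, 6) = (C OR NOT B OR D) AND (C OR NOT B OR NOT D) AND (NOT C OR B OR NOT D) AND (NOT C OR NOT B OR D)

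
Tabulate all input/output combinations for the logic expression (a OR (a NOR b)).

a | b | Output
--------------
0 | 0 | 1
0 | 1 | 0
1 | 0 | 1
1 | 1 | 1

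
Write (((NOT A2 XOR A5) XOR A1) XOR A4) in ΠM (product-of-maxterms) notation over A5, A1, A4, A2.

ΠM(1, 2, 4, 7, 8, 11, 13, 14) = (A5 OR A1 OR A4 OR NOT A2) AND (A5 OR A1 OR NOT A4 OR A2) AND (A5 OR NOT A1 OR A4 OR A2) AND (A5 OR NOT A1 OR NOT A4 OR NOT A2) AND (NOT A5 OR A1 OR A4 OR A2) AND (NOT A5 OR A1 OR NOT A4 OR NOT A2) AND (NOT A5 OR NOT A1 OR A4 OR NOT A2) AND (NOT A5 OR NOT A1 OR NOT A4 OR A2)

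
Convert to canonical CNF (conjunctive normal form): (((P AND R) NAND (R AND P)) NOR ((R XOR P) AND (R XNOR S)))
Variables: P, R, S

(P OR R OR S) AND (P OR R OR NOT S) AND (P OR NOT R OR S) AND (P OR NOT R OR NOT S) AND (NOT P OR R OR S) AND (NOT P OR R OR NOT S)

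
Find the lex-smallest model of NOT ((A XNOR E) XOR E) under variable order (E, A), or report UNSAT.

E=0, A=1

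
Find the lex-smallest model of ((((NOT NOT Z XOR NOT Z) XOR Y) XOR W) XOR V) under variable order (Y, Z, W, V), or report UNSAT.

Y=0, Z=0, W=0, V=0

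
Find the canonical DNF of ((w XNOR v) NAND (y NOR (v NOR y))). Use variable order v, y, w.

(NOT v AND NOT y AND NOT w) OR (NOT v AND NOT y AND w) OR (NOT v AND y AND NOT w) OR (NOT v AND y AND w) OR (v AND NOT y AND NOT w) OR (v AND y AND NOT w) OR (v AND y AND w)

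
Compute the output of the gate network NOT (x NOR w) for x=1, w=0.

Substituting: NOT (1 NOR 0)
= 1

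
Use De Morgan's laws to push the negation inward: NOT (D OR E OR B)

NOT D AND NOT E AND NOT B
De Morgan's: NOT(OR of terms) = AND of negations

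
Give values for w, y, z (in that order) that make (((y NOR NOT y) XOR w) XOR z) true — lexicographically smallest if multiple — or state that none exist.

w=0, y=0, z=1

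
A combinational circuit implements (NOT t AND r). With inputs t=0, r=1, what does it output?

Substituting: (NOT 0 AND 1)
= 1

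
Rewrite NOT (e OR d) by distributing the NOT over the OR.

NOT e AND NOT d
De Morgan's: NOT(OR of terms) = AND of negations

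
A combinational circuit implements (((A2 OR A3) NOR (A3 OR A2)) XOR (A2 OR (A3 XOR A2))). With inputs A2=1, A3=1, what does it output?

Substituting: (((1 OR 1) NOR (1 OR 1)) XOR (1 OR (1 XOR 1)))
= 1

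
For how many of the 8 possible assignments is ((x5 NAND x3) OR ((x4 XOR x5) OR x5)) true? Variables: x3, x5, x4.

Satisfying assignments: (0,0,0), (0,0,1), (0,1,0), (0,1,1), (1,0,0), (1,0,1), (1,1,0), (1,1,1)
Count: 8 out of 8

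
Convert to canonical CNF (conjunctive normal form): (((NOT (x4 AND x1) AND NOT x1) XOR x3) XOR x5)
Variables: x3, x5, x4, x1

(x3 OR x5 OR x4 OR NOT x1) AND (x3 OR x5 OR NOT x4 OR NOT x1) AND (x3 OR NOT x5 OR x4 OR x1) AND (x3 OR NOT x5 OR NOT x4 OR x1) AND (NOT x3 OR x5 OR x4 OR x1) AND (NOT x3 OR x5 OR NOT x4 OR x1) AND (NOT x3 OR NOT x5 OR x4 OR NOT x1) AND (NOT x3 OR NOT x5 OR NOT x4 OR NOT x1)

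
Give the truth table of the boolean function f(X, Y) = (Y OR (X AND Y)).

X | Y | Output
--------------
0 | 0 | 0
0 | 1 | 1
1 | 0 | 0
1 | 1 | 1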